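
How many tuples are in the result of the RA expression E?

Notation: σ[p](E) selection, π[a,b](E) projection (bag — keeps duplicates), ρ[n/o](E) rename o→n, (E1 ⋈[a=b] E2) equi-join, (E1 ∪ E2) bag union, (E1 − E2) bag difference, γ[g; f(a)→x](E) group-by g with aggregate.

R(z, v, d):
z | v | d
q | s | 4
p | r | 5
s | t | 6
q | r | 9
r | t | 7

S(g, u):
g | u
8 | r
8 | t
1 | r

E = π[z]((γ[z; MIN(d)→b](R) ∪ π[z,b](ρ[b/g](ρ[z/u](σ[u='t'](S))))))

Stepwise |·|:
  R → 5
  γ[z; MIN(d)→b](R) → 4
  S → 3
  σ[u='t'](S) → 1
  ρ[z/u](σ[u='t'](S)) → 1
  ρ[b/g](ρ[z/u](σ[u='t'](S))) → 1
  π[z,b](ρ[b/g](ρ[z/u](σ[u='t'](S)))) → 1
  (γ[z; MIN(d)→b](R) ∪ π[z,b](ρ[b/g](ρ[z/u](σ[u='t'](S))))) → 5
  π[z]((γ[z; MIN(d)→b](R) ∪ π[z,b](ρ[b/g](ρ[z/u](σ[u='t'](S)))))) → 5

|E| = 5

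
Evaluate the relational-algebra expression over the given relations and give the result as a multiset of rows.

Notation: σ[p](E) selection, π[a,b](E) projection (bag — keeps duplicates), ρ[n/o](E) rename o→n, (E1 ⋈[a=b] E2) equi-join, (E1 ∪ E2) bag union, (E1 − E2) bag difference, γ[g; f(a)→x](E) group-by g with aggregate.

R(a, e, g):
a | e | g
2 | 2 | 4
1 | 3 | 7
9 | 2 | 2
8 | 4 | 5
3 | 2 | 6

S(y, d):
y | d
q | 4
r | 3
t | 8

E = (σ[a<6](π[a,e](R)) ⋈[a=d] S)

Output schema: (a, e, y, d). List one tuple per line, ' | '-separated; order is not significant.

Row counts bottom-up:
  R → 5
  π[a,e](R) → 5
  σ[a<6](π[a,e](R)) → 3
  S → 3
  (σ[a<6](π[a,e](R)) ⋈[a=d] S) → 1

== RESULT ==
a | e | y | d
3 | 2 | r | 3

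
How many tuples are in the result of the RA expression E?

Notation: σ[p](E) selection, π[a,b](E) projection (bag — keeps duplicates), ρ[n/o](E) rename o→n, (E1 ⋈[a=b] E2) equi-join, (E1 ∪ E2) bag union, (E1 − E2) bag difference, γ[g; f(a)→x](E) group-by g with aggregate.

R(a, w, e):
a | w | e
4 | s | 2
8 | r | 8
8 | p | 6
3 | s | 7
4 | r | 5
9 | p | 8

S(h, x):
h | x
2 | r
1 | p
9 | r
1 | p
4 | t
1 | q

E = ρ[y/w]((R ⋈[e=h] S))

Row counts bottom-up:
  R → 6
  S → 6
  (R ⋈[e=h] S) → 1
  ρ[y/w]((R ⋈[e=h] S)) → 1

|E| = 1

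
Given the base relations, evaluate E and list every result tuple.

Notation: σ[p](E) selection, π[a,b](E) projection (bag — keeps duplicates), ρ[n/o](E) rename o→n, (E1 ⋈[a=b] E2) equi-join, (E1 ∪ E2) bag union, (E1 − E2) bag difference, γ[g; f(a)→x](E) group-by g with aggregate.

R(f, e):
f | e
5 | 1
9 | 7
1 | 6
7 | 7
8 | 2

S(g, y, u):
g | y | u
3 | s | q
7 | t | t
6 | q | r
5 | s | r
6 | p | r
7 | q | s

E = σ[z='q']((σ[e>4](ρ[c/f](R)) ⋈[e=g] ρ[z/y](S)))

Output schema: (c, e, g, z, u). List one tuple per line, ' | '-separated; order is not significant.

Subexpression sizes:
  R → 5
  ρ[c/f](R) → 5
  σ[e>4](ρ[c/f](R)) → 3
  S → 6
  ρ[z/y](S) → 6
  (σ[e>4](ρ[c/f](R)) ⋈[e=g] ρ[z/y](S)) → 6
  σ[z='q']((σ[e>4](ρ[c/f](R)) ⋈[e=g] ρ[z/y](S))) → 3

== RESULT ==
c | e | g | z | u
1 | 6 | 6 | q | r
7 | 7 | 7 | q | s
9 | 7 | 7 | q | s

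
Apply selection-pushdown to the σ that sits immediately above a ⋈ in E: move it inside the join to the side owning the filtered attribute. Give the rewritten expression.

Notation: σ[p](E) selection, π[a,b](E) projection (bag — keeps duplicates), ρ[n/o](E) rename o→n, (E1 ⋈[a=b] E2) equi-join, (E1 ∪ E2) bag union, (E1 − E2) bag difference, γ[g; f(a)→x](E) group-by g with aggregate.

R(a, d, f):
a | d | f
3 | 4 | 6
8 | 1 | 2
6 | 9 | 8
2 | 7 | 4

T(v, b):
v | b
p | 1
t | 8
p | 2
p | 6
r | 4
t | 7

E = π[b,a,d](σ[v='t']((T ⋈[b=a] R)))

σ filters on v, owned by the left side.
E' = π[b,a,d]((σ[v='t'](T) ⋈[b=a] R))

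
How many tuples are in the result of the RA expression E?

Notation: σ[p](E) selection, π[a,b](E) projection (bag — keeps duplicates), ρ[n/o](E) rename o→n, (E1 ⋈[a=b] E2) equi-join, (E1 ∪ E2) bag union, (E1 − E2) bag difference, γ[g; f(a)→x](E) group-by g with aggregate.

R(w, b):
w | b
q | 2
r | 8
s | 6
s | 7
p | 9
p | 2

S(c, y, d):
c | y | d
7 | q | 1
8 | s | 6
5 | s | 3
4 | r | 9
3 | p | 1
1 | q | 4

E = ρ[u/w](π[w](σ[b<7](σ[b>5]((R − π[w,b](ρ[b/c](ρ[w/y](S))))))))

Subexpression sizes:
  R → 6
  S → 6
  ρ[w/y](S) → 6
  ρ[b/c](ρ[w/y](S)) → 6
  π[w,b](ρ[b/c](ρ[w/y](S))) → 6
  (R − π[w,b](ρ[b/c](ρ[w/y](S)))) → 6
  σ[b>5]((R − π[w,b](ρ[b/c](ρ[w/y](S))))) → 4
  σ[b<7](σ[b>5]((R − π[w,b](ρ[b/c](ρ[w/y](S)))))) → 1
  π[w](σ[b<7](σ[b>5]((R − π[w,b](ρ[b/c](ρ[w/y](S))))))) → 1
  ρ[u/w](π[w](σ[b<7](σ[b>5]((R − π[w,b](ρ[b/c](ρ[w/y](S)))))))) → 1

|E| = 1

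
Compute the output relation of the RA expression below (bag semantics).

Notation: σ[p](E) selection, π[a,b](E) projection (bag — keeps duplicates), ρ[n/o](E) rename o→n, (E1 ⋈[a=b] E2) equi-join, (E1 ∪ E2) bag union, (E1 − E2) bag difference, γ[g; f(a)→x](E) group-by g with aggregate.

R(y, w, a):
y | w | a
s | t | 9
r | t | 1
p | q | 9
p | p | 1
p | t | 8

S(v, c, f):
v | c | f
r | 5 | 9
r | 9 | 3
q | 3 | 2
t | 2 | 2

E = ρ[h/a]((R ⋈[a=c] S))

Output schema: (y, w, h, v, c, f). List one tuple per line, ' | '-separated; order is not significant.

Per-node cardinality:
  R → 5
  S → 4
  (R ⋈[a=c] S) → 2
  ρ[h/a]((R ⋈[a=c] S)) → 2

== RESULT ==
y | w | h | v | c | f
p | q | 9 | r | 9 | 3
s | t | 9 | r | 9 | 3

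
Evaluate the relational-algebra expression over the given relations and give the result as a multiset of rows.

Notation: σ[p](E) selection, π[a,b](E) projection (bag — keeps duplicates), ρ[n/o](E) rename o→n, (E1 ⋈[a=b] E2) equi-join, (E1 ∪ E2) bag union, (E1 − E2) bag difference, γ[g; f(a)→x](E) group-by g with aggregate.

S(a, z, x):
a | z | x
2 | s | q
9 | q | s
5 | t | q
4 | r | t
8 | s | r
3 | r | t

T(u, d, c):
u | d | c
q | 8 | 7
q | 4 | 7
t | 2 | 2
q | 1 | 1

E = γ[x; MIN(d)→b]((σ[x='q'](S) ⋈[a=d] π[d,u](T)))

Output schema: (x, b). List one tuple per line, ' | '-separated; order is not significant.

Stepwise |·|:
  S → 6
  σ[x='q'](S) → 2
  T → 4
  π[d,u](T) → 4
  (σ[x='q'](S) ⋈[a=d] π[d,u](T)) → 1
  γ[x; MIN(d)→b]((σ[x='q'](S) ⋈[a=d] π[d,u](T))) → 1

== RESULT ==
x | b
q | 2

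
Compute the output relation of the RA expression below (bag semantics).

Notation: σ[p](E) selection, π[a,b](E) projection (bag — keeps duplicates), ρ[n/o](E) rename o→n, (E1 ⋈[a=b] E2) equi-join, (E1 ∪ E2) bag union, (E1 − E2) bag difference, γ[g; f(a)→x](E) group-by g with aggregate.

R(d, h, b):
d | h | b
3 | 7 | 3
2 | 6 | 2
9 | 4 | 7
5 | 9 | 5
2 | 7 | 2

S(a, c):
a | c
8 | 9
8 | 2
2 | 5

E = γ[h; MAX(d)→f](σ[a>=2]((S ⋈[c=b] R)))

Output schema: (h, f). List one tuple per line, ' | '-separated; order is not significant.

Stepwise |·|:
  S → 3
  R → 5
  (S ⋈[c=b] R) → 3
  σ[a>=2]((S ⋈[c=b] R)) → 3
  γ[h; MAX(d)→f](σ[a>=2]((S ⋈[c=b] R))) → 3

== RESULT ==
h | f
6 | 2
7 | 2
9 | 5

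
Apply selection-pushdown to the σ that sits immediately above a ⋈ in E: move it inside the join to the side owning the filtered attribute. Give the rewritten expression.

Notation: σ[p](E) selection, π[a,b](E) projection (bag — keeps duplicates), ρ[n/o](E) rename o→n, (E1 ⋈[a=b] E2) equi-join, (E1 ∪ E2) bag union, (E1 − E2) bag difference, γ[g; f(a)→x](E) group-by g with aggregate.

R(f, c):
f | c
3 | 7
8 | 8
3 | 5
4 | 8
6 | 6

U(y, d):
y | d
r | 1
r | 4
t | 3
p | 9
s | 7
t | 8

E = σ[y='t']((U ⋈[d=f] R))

σ filters on y, owned by the left side.
E' = (σ[y='t'](U) ⋈[d=f] R)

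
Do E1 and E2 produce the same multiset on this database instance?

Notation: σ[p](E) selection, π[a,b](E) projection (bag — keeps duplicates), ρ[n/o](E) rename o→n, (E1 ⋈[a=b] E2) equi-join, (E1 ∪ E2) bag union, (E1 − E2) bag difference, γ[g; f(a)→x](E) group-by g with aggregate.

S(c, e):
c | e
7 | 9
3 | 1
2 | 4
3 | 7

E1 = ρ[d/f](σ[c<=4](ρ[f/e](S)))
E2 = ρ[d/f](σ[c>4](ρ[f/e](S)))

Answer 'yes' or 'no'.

E1 stepwise |·|:
  S → 4
  ρ[f/e](S) → 4
  σ[c<=4](ρ[f/e](S)) → 3
  ρ[d/f](σ[c<=4](ρ[f/e](S))) → 3
E2 stepwise |·|:
  S → 4
  ρ[f/e](S) → 4
  σ[c>4](ρ[f/e](S)) → 1
  ρ[d/f](σ[c>4](ρ[f/e](S))) → 1

E1 result:
c | d
2 | 4
3 | 1
3 | 7
E2 result:
c | d
7 | 9
Witness: (3, 1) appears 1× in E1 but 0× in E2.

no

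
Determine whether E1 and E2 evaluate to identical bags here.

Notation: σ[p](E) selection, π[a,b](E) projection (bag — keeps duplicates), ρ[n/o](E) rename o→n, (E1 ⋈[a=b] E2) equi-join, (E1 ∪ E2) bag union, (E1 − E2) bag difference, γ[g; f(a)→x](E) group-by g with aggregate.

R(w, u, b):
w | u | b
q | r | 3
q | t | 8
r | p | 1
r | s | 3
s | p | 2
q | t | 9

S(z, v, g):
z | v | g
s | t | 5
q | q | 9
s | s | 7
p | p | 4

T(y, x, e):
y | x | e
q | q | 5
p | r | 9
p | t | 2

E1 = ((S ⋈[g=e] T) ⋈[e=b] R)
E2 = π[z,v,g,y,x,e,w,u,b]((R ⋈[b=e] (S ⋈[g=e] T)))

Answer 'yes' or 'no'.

E1 per-node cardinality:
  S → 4
  T → 3
  (S ⋈[g=e] T) → 2
  R → 6
  ((S ⋈[g=e] T) ⋈[e=b] R) → 1
E2 per-node cardinality:
  R → 6
  S → 4
  T → 3
  (S ⋈[g=e] T) → 2
  (R ⋈[b=e] (S ⋈[g=e] T)) → 1
  π[z,v,g,y,x,e,w,u,b]((R ⋈[b=e] (S ⋈[g=e] T))) → 1

E1 and E2 produce the same multiset:
z | v | g | y | x | e | w | u | b
q | q | 9 | p | r | 9 | q | t | 9

yes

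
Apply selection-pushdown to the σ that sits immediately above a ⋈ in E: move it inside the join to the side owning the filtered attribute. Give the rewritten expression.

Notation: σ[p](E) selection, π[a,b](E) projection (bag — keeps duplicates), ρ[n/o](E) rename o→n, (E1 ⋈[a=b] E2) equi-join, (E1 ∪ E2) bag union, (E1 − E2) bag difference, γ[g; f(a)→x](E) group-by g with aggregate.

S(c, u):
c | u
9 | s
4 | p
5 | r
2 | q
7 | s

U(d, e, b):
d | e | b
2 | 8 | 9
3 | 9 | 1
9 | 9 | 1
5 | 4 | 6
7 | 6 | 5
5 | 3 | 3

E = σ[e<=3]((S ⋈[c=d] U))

σ filters on e, owned by the right side.
E' = (S ⋈[c=d] σ[e<=3](U))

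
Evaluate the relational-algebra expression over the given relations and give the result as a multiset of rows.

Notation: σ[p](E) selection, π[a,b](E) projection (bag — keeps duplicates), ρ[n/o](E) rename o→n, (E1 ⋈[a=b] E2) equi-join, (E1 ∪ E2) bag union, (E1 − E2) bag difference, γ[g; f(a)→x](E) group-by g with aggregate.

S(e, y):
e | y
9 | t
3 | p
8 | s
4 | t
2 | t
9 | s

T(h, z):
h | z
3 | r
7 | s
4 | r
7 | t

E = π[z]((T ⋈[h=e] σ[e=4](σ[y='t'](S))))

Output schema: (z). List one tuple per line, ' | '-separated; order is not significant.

Row counts bottom-up:
  T → 4
  S → 6
  σ[y='t'](S) → 3
  σ[e=4](σ[y='t'](S)) → 1
  (T ⋈[h=e] σ[e=4](σ[y='t'](S))) → 1
  π[z]((T ⋈[h=e] σ[e=4](σ[y='t'](S)))) → 1

== RESULT ==
z
r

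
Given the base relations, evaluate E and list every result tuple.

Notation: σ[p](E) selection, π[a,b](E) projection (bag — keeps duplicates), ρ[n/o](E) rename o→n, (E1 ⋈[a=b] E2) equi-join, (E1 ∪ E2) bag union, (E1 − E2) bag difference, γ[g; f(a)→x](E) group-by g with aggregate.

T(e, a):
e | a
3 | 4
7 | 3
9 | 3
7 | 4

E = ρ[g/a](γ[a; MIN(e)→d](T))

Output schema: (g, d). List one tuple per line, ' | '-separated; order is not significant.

Subexpression sizes:
  T → 4
  γ[a; MIN(e)→d](T) → 2
  ρ[g/a](γ[a; MIN(e)→d](T)) → 2

== RESULT ==
g | d
3 | 7
4 | 3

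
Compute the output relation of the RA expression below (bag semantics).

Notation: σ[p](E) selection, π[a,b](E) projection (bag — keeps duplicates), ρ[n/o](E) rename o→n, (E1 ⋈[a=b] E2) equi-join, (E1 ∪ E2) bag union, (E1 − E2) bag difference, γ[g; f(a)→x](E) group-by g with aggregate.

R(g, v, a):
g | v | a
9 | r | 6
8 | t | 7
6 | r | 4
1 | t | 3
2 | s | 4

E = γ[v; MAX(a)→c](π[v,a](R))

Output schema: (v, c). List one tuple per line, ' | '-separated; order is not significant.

Subexpression sizes:
  R → 5
  π[v,a](R) → 5
  γ[v; MAX(a)→c](π[v,a](R)) → 3

== RESULT ==
v | c
r | 6
s | 4
t | 7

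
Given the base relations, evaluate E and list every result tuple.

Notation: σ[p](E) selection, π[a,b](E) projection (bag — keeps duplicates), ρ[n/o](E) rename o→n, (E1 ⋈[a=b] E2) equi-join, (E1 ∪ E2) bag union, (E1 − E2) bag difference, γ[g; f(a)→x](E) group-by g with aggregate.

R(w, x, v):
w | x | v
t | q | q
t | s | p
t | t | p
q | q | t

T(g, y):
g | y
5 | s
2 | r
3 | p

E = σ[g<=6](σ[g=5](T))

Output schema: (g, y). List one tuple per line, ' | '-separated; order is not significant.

Row counts bottom-up:
  T → 3
  σ[g=5](T) → 1
  σ[g<=6](σ[g=5](T)) → 1

== RESULT ==
g | y
5 | s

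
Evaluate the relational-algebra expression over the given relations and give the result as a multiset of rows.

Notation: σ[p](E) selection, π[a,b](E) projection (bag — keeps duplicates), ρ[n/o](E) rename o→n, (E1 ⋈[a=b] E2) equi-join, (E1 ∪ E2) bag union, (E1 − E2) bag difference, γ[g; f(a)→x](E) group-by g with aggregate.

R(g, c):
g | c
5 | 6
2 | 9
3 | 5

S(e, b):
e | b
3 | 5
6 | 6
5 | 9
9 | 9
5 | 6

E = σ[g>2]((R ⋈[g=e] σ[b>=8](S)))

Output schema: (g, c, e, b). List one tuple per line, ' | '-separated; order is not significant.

Subexpression sizes:
  R → 3
  S → 5
  σ[b>=8](S) → 2
  (R ⋈[g=e] σ[b>=8](S)) → 1
  σ[g>2]((R ⋈[g=e] σ[b>=8](S))) → 1

== RESULT ==
g | c | e | b
5 | 6 | 5 | 9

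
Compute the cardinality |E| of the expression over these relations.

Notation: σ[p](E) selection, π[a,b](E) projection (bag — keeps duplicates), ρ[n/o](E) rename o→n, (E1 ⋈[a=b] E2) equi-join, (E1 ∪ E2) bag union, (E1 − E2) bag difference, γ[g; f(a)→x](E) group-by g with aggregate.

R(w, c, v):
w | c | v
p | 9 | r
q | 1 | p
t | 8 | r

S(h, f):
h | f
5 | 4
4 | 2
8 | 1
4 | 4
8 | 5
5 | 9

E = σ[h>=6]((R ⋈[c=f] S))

Per-node cardinality:
  R → 3
  S → 6
  (R ⋈[c=f] S) → 2
  σ[h>=6]((R ⋈[c=f] S)) → 1

|E| = 1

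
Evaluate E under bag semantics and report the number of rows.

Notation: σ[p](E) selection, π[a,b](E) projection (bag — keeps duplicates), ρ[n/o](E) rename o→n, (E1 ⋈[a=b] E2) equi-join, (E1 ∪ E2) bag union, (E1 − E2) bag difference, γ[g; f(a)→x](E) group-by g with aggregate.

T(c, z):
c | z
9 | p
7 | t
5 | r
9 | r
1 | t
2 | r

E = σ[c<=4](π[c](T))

Subexpression sizes:
  T → 6
  π[c](T) → 6
  σ[c<=4](π[c](T)) → 2

|E| = 2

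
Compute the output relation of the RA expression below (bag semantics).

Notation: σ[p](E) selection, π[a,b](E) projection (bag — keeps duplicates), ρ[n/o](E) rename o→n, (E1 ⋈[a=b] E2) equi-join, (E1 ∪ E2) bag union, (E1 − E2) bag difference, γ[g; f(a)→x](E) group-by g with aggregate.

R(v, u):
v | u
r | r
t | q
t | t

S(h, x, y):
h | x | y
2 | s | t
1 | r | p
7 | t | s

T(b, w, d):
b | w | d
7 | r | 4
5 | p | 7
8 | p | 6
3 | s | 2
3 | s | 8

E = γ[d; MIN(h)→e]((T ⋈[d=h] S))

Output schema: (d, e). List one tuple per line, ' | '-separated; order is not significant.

Per-node cardinality:
  T → 5
  S → 3
  (T ⋈[d=h] S) → 2
  γ[d; MIN(h)→e]((T ⋈[d=h] S)) → 2

== RESULT ==
d | e
2 | 2
7 | 7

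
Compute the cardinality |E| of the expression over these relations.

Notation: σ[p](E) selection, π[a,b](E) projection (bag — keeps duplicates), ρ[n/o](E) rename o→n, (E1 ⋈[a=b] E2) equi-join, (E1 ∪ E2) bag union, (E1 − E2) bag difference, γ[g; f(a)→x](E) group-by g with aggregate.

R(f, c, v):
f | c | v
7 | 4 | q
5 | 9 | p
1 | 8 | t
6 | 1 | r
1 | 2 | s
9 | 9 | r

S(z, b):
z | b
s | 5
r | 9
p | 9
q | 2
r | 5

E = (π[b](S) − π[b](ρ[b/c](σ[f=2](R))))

Stepwise |·|:
  S → 5
  π[b](S) → 5
  R → 6
  σ[f=2](R) → 0
  ρ[b/c](σ[f=2](R)) → 0
  π[b](ρ[b/c](σ[f=2](R))) → 0
  (π[b](S) − π[b](ρ[b/c](σ[f=2](R)))) → 5

|E| = 5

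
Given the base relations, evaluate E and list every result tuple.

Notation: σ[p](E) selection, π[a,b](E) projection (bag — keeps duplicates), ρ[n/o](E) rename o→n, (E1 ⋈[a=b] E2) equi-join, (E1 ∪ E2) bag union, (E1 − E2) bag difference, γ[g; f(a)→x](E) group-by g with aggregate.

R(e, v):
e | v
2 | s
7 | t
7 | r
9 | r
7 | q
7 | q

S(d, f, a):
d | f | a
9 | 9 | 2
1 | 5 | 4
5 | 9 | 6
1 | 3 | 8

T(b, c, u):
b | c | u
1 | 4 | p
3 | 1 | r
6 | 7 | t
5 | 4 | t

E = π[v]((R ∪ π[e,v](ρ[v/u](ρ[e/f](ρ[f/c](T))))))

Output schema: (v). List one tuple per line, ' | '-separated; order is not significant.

Stepwise |·|:
  R → 6
  T → 4
  ρ[f/c](T) → 4
  ρ[e/f](ρ[f/c](T)) → 4
  ρ[v/u](ρ[e/f](ρ[f/c](T))) → 4
  π[e,v](ρ[v/u](ρ[e/f](ρ[f/c](T)))) → 4
  (R ∪ π[e,v](ρ[v/u](ρ[e/f](ρ[f/c](T))))) → 10
  π[v]((R ∪ π[e,v](ρ[v/u](ρ[e/f](ρ[f/c](T)))))) → 10

== RESULT ==
v
p
q
q
r
r
r
s
t
t
t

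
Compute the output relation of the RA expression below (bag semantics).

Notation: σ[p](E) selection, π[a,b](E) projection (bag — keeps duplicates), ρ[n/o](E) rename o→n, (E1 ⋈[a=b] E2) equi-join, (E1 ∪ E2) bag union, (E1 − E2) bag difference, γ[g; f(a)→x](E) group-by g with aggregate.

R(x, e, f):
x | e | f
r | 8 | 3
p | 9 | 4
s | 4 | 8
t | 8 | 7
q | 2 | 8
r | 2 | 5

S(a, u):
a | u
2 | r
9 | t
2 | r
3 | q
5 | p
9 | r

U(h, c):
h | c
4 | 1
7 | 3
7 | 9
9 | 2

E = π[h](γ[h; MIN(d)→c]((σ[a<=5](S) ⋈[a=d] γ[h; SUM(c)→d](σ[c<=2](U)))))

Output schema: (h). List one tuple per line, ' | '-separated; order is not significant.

Subexpression sizes:
  S → 6
  σ[a<=5](S) → 4
  U → 4
  σ[c<=2](U) → 2
  γ[h; SUM(c)→d](σ[c<=2](U)) → 2
  (σ[a<=5](S) ⋈[a=d] γ[h; SUM(c)→d](σ[c<=2](U))) → 2
  γ[h; MIN(d)→c]((σ[a<=5](S) ⋈[a=d] γ[h; SUM(c)→d](σ[c<=2](U)))) → 1
  π[h](γ[h; MIN(d)→c]((σ[a<=5](S) ⋈[a=d] γ[h; SUM(c)→d](σ[c<=2](U))))) → 1

== RESULT ==
h
9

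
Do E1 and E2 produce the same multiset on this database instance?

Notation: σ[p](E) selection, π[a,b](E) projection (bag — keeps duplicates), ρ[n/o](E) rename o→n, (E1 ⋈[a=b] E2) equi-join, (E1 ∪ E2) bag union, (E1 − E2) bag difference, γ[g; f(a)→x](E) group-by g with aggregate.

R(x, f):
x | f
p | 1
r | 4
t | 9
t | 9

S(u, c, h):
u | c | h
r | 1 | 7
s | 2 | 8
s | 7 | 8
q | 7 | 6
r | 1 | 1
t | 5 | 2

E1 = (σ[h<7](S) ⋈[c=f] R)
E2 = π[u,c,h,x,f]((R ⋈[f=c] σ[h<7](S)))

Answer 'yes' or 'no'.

E1 stepwise |·|:
  S → 6
  σ[h<7](S) → 3
  R → 4
  (σ[h<7](S) ⋈[c=f] R) → 1
E2 stepwise |·|:
  R → 4
  S → 6
  σ[h<7](S) → 3
  (R ⋈[f=c] σ[h<7](S)) → 1
  π[u,c,h,x,f]((R ⋈[f=c] σ[h<7](S))) → 1

E1 and E2 produce the same multiset:
u | c | h | x | f
r | 1 | 1 | p | 1

yes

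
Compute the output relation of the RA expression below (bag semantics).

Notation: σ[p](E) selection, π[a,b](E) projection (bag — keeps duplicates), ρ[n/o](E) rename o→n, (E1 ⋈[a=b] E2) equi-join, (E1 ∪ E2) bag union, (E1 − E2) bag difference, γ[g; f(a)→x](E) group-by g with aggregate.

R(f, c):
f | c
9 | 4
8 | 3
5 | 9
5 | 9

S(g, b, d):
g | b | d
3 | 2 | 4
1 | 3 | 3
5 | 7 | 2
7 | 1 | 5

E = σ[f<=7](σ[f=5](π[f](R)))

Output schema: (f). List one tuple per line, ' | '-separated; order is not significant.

Subexpression sizes:
  R → 4
  π[f](R) → 4
  σ[f=5](π[f](R)) → 2
  σ[f<=7](σ[f=5](π[f](R))) → 2

== RESULT ==
f
5
5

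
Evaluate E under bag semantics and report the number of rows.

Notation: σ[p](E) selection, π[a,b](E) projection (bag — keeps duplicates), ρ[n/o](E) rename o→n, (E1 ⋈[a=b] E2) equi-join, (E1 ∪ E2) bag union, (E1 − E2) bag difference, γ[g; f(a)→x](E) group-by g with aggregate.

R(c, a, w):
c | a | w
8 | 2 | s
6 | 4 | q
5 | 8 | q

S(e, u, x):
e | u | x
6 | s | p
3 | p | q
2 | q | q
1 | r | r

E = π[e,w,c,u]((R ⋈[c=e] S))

Row counts bottom-up:
  R → 3
  S → 4
  (R ⋈[c=e] S) → 1
  π[e,w,c,u]((R ⋈[c=e] S)) → 1

|E| = 1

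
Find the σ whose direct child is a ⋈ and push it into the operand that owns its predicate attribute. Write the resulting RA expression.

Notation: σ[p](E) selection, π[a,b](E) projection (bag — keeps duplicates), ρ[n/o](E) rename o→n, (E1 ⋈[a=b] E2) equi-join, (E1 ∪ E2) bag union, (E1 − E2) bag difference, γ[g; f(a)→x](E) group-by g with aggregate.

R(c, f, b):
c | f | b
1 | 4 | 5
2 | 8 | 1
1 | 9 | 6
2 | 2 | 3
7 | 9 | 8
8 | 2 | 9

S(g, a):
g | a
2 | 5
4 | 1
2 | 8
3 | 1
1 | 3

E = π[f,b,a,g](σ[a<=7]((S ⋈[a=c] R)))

σ filters on a, owned by the left side.
E' = π[f,b,a,g]((σ[a<=7](S) ⋈[a=c] R))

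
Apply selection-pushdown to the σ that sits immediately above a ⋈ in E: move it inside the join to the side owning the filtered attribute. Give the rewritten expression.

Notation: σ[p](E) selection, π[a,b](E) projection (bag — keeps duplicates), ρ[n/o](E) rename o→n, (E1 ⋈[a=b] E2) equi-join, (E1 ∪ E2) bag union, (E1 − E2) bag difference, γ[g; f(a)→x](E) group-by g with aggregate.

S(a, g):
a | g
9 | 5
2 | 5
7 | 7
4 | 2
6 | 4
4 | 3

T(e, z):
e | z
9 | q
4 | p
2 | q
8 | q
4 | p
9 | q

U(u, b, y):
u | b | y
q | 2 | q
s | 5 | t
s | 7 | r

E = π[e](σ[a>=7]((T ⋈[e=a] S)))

σ filters on a, owned by the right side.
E' = π[e]((T ⋈[e=a] σ[a>=7](S)))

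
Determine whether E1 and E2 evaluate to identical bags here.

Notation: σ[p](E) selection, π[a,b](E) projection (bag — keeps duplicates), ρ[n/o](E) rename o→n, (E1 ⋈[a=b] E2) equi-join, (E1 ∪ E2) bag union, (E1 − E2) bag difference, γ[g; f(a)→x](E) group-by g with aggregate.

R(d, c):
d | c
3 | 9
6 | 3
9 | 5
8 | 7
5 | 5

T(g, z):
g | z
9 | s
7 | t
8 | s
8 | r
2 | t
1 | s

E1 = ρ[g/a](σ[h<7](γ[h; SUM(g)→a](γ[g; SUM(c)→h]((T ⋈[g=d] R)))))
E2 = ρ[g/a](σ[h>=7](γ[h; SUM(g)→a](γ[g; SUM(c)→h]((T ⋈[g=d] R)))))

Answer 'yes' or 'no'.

E1 per-node cardinality:
  T → 6
  R → 5
  (T ⋈[g=d] R) → 3
  γ[g; SUM(c)→h]((T ⋈[g=d] R)) → 2
  γ[h; SUM(g)→a](γ[g; SUM(c)→h]((T ⋈[g=d] R))) → 2
  σ[h<7](γ[h; SUM(g)→a](γ[g; SUM(c)→h]((T ⋈[g=d] R)))) → 1
  ρ[g/a](σ[h<7](γ[h; SUM(g)→a](γ[g; SUM(c)→h]((T ⋈[g=d] R))))) → 1
E2 per-node cardinality:
  T → 6
  R → 5
  (T ⋈[g=d] R) → 3
  γ[g; SUM(c)→h]((T ⋈[g=d] R)) → 2
  γ[h; SUM(g)→a](γ[g; SUM(c)→h]((T ⋈[g=d] R))) → 2
  σ[h>=7](γ[h; SUM(g)→a](γ[g; SUM(c)→h]((T ⋈[g=d] R)))) → 1
  ρ[g/a](σ[h>=7](γ[h; SUM(g)→a](γ[g; SUM(c)→h]((T ⋈[g=d] R))))) → 1

E1 result:
h | g
5 | 9
E2 result:
h | g
14 | 8
Witness: (5, 9) appears 1× in E1 but 0× in E2.

no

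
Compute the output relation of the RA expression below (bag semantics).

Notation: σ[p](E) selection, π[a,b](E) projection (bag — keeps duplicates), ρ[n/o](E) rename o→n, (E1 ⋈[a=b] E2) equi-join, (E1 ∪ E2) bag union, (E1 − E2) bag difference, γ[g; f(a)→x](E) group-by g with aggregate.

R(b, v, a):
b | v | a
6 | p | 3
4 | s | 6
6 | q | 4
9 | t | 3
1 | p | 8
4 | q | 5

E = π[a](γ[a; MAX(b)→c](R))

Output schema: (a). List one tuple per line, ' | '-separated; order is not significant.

Stepwise |·|:
  R → 6
  γ[a; MAX(b)→c](R) → 5
  π[a](γ[a; MAX(b)→c](R)) → 5

== RESULT ==
a
3
4
5
6
8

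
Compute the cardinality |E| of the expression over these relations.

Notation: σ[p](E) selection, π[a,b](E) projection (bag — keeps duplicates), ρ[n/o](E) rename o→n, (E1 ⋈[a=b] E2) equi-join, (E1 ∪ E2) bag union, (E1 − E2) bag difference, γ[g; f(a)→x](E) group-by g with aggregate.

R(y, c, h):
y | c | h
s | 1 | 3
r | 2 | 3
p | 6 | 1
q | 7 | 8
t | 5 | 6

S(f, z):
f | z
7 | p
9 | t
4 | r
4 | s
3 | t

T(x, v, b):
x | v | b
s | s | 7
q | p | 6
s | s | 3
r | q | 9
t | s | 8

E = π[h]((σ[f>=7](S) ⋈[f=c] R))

Subexpression sizes:
  S → 5
  σ[f>=7](S) → 2
  R → 5
  (σ[f>=7](S) ⋈[f=c] R) → 1
  π[h]((σ[f>=7](S) ⋈[f=c] R)) → 1

|E| = 1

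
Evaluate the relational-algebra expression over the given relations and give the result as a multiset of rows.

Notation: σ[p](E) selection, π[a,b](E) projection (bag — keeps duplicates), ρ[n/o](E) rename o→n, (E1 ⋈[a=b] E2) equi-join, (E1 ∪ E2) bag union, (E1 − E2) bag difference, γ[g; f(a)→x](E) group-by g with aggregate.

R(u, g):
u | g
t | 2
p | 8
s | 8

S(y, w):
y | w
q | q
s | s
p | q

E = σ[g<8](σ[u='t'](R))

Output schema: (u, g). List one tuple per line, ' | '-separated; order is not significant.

Subexpression sizes:
  R → 3
  σ[u='t'](R) → 1
  σ[g<8](σ[u='t'](R)) → 1

== RESULT ==
u | g
t | 2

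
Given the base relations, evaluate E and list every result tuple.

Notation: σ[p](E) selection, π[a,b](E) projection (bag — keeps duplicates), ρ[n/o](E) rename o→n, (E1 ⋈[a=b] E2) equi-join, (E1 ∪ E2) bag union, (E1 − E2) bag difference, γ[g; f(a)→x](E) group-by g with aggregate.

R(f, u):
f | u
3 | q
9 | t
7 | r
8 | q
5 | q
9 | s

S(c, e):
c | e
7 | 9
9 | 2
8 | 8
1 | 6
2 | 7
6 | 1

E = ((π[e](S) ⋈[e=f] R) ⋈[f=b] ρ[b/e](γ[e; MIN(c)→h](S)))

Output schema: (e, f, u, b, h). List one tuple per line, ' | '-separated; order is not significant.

Subexpression sizes:
  S → 6
  π[e](S) → 6
  R → 6
  (π[e](S) ⋈[e=f] R) → 4
  S → 6
  γ[e; MIN(c)→h](S) → 6
  ρ[b/e](γ[e; MIN(c)→h](S)) → 6
  ((π[e](S) ⋈[e=f] R) ⋈[f=b] ρ[b/e](γ[e; MIN(c)→h](S))) → 4

== RESULT ==
e | f | u | b | h
7 | 7 | r | 7 | 2
8 | 8 | q | 8 | 8
9 | 9 | s | 9 | 7
9 | 9 | t | 9 | 7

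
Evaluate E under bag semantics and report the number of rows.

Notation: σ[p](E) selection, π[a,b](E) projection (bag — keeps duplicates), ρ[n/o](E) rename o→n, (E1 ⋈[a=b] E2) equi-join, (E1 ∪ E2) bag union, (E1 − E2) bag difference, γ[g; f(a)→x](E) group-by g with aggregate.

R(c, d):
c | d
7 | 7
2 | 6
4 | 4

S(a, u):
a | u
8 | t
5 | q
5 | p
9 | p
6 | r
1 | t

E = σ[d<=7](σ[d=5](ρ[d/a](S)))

Row counts bottom-up:
  S → 6
  ρ[d/a](S) → 6
  σ[d=5](ρ[d/a](S)) → 2
  σ[d<=7](σ[d=5](ρ[d/a](S))) → 2

|E| = 2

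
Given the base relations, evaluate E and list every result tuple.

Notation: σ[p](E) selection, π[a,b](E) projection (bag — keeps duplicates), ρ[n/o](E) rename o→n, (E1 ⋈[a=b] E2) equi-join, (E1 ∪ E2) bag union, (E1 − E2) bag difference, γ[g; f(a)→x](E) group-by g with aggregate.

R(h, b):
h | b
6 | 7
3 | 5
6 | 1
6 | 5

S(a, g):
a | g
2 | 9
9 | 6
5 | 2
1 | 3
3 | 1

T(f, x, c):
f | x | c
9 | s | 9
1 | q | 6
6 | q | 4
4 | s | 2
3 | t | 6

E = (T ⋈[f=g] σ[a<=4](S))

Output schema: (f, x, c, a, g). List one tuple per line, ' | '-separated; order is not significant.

Per-node cardinality:
  T → 5
  S → 5
  σ[a<=4](S) → 3
  (T ⋈[f=g] σ[a<=4](S)) → 3

== RESULT ==
f | x | c | a | g
1 | q | 6 | 3 | 1
3 | t | 6 | 1 | 3
9 | s | 9 | 2 | 9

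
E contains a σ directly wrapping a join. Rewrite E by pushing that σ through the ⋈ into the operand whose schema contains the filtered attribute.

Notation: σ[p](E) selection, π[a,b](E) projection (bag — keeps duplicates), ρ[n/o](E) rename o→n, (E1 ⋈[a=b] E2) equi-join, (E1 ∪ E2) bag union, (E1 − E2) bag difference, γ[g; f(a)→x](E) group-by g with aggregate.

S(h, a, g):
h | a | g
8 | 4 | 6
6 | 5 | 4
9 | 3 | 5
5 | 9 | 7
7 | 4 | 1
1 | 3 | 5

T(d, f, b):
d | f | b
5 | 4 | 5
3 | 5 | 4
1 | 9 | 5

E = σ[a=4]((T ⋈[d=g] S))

σ filters on a, owned by the right side.
E' = (T ⋈[d=g] σ[a=4](S))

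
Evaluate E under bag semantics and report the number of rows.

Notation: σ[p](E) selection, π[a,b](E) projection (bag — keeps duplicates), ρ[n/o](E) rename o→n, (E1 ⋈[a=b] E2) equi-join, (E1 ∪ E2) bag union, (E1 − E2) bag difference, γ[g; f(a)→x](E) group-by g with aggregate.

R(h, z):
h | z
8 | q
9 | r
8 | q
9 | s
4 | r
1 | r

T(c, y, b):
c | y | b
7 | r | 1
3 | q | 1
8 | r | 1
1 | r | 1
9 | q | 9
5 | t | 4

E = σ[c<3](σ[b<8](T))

Subexpression sizes:
  T → 6
  σ[b<8](T) → 5
  σ[c<3](σ[b<8](T)) → 1

|E| = 1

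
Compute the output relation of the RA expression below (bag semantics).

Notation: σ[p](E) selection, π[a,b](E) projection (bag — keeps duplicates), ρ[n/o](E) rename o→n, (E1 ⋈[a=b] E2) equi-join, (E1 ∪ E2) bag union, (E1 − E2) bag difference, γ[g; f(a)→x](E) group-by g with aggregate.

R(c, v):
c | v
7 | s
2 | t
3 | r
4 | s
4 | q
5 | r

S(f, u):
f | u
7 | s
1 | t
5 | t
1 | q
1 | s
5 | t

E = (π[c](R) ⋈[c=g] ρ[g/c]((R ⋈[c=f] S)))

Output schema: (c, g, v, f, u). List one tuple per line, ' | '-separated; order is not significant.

Stepwise |·|:
  R → 6
  π[c](R) → 6
  R → 6
  S → 6
  (R ⋈[c=f] S) → 3
  ρ[g/c]((R ⋈[c=f] S)) → 3
  (π[c](R) ⋈[c=g] ρ[g/c]((R ⋈[c=f] S))) → 3

== RESULT ==
c | g | v | f | u
5 | 5 | r | 5 | t
5 | 5 | r | 5 | t
7 | 7 | s | 7 | s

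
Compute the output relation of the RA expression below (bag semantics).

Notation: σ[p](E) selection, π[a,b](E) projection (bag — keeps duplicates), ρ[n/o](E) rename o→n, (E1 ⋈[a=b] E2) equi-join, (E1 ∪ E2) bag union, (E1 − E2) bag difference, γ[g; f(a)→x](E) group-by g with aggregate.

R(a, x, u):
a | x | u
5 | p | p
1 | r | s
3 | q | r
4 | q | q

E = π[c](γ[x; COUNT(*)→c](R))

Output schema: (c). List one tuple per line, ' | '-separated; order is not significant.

Per-node cardinality:
  R → 4
  γ[x; COUNT(*)→c](R) → 3
  π[c](γ[x; COUNT(*)→c](R)) → 3

== RESULT ==
c
1
1
2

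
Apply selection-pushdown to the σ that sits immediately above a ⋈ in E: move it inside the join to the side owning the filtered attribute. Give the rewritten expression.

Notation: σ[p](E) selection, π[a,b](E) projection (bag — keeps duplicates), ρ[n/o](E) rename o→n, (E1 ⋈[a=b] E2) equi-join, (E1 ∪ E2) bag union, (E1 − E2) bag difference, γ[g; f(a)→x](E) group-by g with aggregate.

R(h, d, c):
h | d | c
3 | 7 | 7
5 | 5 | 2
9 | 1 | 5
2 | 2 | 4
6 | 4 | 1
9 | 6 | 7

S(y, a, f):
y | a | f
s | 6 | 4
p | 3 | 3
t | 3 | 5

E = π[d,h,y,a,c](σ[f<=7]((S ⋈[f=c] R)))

σ filters on f, owned by the left side.
E' = π[d,h,y,a,c]((σ[f<=7](S) ⋈[f=c] R))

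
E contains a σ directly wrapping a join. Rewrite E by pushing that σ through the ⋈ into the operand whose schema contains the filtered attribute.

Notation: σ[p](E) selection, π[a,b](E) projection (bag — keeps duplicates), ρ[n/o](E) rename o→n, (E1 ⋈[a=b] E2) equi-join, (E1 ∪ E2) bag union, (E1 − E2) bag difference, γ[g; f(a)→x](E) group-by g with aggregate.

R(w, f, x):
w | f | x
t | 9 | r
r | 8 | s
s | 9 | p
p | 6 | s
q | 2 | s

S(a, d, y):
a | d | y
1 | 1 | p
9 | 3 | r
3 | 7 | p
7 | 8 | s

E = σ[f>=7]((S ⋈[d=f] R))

σ filters on f, owned by the right side.
E' = (S ⋈[d=f] σ[f>=7](R))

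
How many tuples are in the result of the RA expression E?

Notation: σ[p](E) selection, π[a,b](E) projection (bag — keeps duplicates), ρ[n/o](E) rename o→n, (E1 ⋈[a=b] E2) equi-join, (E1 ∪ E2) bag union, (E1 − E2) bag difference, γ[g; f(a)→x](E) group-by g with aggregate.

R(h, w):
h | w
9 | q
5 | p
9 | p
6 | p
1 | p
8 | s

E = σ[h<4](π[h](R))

Per-node cardinality:
  R → 6
  π[h](R) → 6
  σ[h<4](π[h](R)) → 1

|E| = 1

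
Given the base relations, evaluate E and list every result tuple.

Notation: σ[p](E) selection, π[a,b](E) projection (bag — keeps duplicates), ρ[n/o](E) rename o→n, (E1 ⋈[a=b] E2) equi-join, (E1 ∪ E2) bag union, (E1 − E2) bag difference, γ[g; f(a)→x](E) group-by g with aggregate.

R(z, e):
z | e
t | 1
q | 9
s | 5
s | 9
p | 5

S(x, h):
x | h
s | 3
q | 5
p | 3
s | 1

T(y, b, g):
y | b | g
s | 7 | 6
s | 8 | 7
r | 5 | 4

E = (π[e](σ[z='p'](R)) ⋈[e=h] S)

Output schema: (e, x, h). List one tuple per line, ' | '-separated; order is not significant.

Stepwise |·|:
  R → 5
  σ[z='p'](R) → 1
  π[e](σ[z='p'](R)) → 1
  S → 4
  (π[e](σ[z='p'](R)) ⋈[e=h] S) → 1

== RESULT ==
e | x | h
5 | q | 5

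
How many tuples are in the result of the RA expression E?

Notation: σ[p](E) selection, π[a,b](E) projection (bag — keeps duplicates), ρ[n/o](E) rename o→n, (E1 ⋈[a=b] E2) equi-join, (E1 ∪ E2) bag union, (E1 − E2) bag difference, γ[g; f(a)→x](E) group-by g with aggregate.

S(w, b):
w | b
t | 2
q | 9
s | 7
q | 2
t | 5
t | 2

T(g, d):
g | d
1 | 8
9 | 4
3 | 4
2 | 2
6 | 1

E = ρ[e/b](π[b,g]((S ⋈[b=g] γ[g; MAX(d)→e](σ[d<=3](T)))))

Per-node cardinality:
  S → 6
  T → 5
  σ[d<=3](T) → 2
  γ[g; MAX(d)→e](σ[d<=3](T)) → 2
  (S ⋈[b=g] γ[g; MAX(d)→e](σ[d<=3](T))) → 3
  π[b,g]((S ⋈[b=g] γ[g; MAX(d)→e](σ[d<=3](T)))) → 3
  ρ[e/b](π[b,g]((S ⋈[b=g] γ[g; MAX(d)→e](σ[d<=3](T))))) → 3

|E| = 3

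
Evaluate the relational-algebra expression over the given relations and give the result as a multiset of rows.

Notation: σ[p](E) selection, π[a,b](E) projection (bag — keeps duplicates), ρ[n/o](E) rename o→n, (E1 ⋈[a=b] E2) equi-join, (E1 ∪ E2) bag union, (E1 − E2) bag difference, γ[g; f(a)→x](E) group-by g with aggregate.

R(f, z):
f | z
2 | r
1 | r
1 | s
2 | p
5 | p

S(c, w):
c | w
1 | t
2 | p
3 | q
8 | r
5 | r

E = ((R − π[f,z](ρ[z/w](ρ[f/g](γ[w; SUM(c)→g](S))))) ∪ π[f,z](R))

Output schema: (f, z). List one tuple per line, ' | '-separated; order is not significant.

Stepwise |·|:
  R → 5
  S → 5
  γ[w; SUM(c)→g](S) → 4
  ρ[f/g](γ[w; SUM(c)→g](S)) → 4
  ρ[z/w](ρ[f/g](γ[w; SUM(c)→g](S))) → 4
  π[f,z](ρ[z/w](ρ[f/g](γ[w; SUM(c)→g](S)))) → 4
  (R − π[f,z](ρ[z/w](ρ[f/g](γ[w; SUM(c)→g](S))))) → 4
  R → 5
  π[f,z](R) → 5
  ((R − π[f,z](ρ[z/w](ρ[f/g](γ[w; SUM(c)→g](S))))) ∪ π[f,z](R)) → 9

== RESULT ==
f | z
1 | r
1 | r
1 | s
1 | s
2 | p
2 | r
2 | r
5 | p
5 | p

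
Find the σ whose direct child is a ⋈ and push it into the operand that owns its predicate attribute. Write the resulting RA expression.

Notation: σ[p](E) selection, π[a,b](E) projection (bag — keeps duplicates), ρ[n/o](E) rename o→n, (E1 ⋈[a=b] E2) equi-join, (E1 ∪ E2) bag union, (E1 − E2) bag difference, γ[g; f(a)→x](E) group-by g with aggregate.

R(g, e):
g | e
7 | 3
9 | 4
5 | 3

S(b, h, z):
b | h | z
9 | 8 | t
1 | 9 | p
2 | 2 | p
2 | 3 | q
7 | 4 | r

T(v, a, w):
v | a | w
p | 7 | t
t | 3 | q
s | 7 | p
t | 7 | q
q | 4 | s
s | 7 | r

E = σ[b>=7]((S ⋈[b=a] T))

σ filters on b, owned by the left side.
E' = (σ[b>=7](S) ⋈[b=a] T)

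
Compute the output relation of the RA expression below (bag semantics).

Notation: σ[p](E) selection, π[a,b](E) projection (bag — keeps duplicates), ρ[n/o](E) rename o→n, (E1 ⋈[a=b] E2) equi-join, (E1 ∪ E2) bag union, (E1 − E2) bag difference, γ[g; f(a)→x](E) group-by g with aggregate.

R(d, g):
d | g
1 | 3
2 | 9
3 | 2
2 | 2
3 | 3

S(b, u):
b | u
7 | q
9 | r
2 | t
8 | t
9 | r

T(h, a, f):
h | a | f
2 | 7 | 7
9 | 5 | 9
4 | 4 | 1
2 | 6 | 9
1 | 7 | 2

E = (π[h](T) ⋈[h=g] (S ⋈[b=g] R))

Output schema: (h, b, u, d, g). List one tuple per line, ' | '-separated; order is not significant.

Stepwise |·|:
  T → 5
  π[h](T) → 5
  S → 5
  R → 5
  (S ⋈[b=g] R) → 4
  (π[h](T) ⋈[h=g] (S ⋈[b=g] R)) → 6

== RESULT ==
h | b | u | d | g
2 | 2 | t | 2 | 2
2 | 2 | t | 2 | 2
2 | 2 | t | 3 | 2
2 | 2 | t | 3 | 2
9 | 9 | r | 2 | 9
9 | 9 | r | 2 | 9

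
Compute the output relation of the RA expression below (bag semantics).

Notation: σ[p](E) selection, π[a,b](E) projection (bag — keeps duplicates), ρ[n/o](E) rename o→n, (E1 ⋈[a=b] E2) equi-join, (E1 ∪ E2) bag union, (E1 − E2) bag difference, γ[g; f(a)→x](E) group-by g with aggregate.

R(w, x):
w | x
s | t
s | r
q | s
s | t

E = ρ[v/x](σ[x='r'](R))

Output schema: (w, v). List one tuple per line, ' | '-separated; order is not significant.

Row counts bottom-up:
  R → 4
  σ[x='r'](R) → 1
  ρ[v/x](σ[x='r'](R)) → 1

== RESULT ==
w | v
s | r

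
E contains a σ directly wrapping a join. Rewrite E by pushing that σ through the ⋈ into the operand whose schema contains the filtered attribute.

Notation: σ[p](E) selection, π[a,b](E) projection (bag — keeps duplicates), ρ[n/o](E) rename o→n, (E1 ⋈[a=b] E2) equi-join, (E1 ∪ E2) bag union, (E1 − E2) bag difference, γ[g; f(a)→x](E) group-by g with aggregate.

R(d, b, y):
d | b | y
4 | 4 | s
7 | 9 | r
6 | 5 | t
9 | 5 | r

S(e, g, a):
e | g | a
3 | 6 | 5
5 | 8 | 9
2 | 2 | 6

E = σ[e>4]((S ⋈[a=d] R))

σ filters on e, owned by the left side.
E' = (σ[e>4](S) ⋈[a=d] R)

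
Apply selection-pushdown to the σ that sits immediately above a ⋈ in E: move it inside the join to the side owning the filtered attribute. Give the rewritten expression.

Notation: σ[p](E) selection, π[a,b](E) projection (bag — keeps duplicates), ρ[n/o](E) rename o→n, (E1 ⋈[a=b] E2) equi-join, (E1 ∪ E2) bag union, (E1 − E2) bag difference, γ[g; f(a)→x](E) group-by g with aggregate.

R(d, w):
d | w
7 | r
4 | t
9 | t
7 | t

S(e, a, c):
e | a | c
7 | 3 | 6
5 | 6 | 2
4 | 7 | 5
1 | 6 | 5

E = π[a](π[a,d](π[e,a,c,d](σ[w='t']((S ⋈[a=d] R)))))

σ filters on w, owned by the right side.
E' = π[a](π[a,d](π[e,a,c,d]((S ⋈[a=d] σ[w='t'](R)))))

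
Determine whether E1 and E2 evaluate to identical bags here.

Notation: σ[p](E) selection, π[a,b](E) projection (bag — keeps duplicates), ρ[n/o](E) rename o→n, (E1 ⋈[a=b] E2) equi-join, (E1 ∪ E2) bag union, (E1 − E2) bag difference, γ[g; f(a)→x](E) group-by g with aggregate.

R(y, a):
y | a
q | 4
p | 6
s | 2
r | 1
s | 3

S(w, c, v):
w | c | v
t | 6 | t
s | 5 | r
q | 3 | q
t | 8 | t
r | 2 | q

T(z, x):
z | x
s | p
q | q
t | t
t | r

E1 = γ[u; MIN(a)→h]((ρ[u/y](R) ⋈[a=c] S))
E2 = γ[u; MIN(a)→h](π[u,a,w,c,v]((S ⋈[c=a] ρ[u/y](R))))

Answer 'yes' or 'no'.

E1 per-node cardinality:
  R → 5
  ρ[u/y](R) → 5
  S → 5
  (ρ[u/y](R) ⋈[a=c] S) → 3
  γ[u; MIN(a)→h]((ρ[u/y](R) ⋈[a=c] S)) → 2
E2 per-node cardinality:
  S → 5
  R → 5
  ρ[u/y](R) → 5
  (S ⋈[c=a] ρ[u/y](R)) → 3
  π[u,a,w,c,v]((S ⋈[c=a] ρ[u/y](R))) → 3
  γ[u; MIN(a)→h](π[u,a,w,c,v]((S ⋈[c=a] ρ[u/y](R)))) → 2

E1 and E2 produce the same multiset:
u | h
p | 6
s | 2

yes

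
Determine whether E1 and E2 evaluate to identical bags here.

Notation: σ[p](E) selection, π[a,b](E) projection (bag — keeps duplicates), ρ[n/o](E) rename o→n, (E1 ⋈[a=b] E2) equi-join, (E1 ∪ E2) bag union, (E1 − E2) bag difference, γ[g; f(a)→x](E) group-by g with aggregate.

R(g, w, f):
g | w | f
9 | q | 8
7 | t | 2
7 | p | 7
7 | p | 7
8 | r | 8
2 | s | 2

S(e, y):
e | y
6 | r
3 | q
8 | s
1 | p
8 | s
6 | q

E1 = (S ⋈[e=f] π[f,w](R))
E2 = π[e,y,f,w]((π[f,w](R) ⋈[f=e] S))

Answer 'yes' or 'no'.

E1 per-node cardinality:
  S → 6
  R → 6
  π[f,w](R) → 6
  (S ⋈[e=f] π[f,w](R)) → 4
E2 per-node cardinality:
  R → 6
  π[f,w](R) → 6
  S → 6
  (π[f,w](R) ⋈[f=e] S) → 4
  π[e,y,f,w]((π[f,w](R) ⋈[f=e] S)) → 4

E1 and E2 produce the same multiset:
e | y | f | w
8 | s | 8 | q
8 | s | 8 | q
8 | s | 8 | r
8 | s | 8 | r

yes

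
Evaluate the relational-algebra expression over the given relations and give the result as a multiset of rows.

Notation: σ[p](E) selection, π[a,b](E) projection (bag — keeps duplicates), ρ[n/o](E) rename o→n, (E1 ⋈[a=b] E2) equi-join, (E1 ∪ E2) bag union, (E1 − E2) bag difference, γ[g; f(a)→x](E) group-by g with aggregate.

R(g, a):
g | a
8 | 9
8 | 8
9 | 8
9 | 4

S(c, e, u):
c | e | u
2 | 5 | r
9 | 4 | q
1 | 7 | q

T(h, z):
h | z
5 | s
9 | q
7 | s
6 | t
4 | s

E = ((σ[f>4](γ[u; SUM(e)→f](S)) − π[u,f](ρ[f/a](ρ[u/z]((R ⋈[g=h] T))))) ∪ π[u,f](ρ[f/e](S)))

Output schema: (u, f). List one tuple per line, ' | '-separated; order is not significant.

Row counts bottom-up:
  S → 3
  γ[u; SUM(e)→f](S) → 2
  σ[f>4](γ[u; SUM(e)→f](S)) → 2
  R → 4
  T → 5
  (R ⋈[g=h] T) → 2
  ρ[u/z]((R ⋈[g=h] T)) → 2
  ρ[f/a](ρ[u/z]((R ⋈[g=h] T))) → 2
  π[u,f](ρ[f/a](ρ[u/z]((R ⋈[g=h] T)))) → 2
  (σ[f>4](γ[u; SUM(e)→f](S)) − π[u,f](ρ[f/a](ρ[u/z]((R ⋈[g=h] T))))) → 2
  S → 3
  ρ[f/e](S) → 3
  π[u,f](ρ[f/e](S)) → 3
  ((σ[f>4](γ[u; SUM(e)→f](S)) − π[u,f](ρ[f/a](ρ[u/z]((R ⋈[g=h] T))))) ∪ π[u,f](ρ[f/e](S))) → 5

== RESULT ==
u | f
q | 4
q | 7
q | 11
r | 5
r | 5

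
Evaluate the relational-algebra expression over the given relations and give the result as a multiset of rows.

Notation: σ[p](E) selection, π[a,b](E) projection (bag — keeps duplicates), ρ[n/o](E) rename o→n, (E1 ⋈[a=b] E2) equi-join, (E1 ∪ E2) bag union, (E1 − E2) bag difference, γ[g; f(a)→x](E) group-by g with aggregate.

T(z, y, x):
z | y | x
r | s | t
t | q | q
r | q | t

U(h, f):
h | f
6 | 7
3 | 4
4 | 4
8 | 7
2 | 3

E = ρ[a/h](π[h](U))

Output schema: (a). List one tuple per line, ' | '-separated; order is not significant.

Subexpression sizes:
  U → 5
  π[h](U) → 5
  ρ[a/h](π[h](U)) → 5

== RESULT ==
a
2
3
4
6
8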